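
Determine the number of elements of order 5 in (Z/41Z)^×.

4

φ(41) = 41 − 1 = 40 = 2^3 · 5.
In a cyclic group of order 40, there are φ(d) elements of order d for each divisor d of 40, and zero for non-divisors.
5 | 40, and φ(5) = 5 − 1 = 4.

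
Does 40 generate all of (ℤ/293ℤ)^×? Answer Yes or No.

No

φ(293) = 293 − 1 = 292 = 2^2 · 73.
An element g generates (Z/293Z)^× iff g^(292/q) ≢ 1 (mod 293) for each prime q ∈ {2, 73}.
40^146 ≡ 1 (mod 293)  [q = 2: ≡ 1 ✗]
40^4 ≡ 59 (mod 293)  [q = 73: ≢ 1 ✓]
40^146 ≡ 1 shows ord(40) | 146, strictly less than φ(293); not a primitive root.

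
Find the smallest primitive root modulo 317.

φ(317) = 317 − 1 = 316 = 2^2 · 79.
g is a primitive root iff g^(316/q) ≢ 1 (mod 317) for each prime q ∈ {2, 79}.
g = 2: 2^158 ≡ 316; 2^4 ≡ 16 — none is 1, so 2 is a primitive root.
Hence the least primitive root of 317 is 2.

2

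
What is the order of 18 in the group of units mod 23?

11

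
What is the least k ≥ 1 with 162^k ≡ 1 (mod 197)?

196

Since 162 ∈ (Z/197Z)^×, its order divides φ(197) = 197 − 1 = 196 = 2^2 · 7^2.
Divisors of 196: 1, 2, 4, 7, 14, 28, 49, 98, 196.
Compute 162^d (mod 197) for the divisors d until we hit 1:
162^1 ≡ 162
162^2 ≡ 43
162^4 ≡ 76
162^7 ≡ 77
162^14 ≡ 19
162^28 ≡ 164
162^49 ≡ 183
162^98 ≡ 196
162^196 ≡ 1
Hence ord(162) = 196.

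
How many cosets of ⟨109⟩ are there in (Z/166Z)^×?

2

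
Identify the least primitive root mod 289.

φ(289) = φ(17^2) = 17·(17−1) = 272 = 2^4 · 17.
Test candidates g = 2, 3, … against the prime factors q ∈ {2, 17} of φ(289): g is a generator iff g^(272/q) ≢ 1 for every such q.
g = 2: 2^136 ≡ 1 — hits 1, so not a primitive root.
g = 3: 3^136 ≡ 288; 3^16 ≡ 171 — none is 1, so 3 is a primitive root.
Hence the least primitive root of 289 is 3.

3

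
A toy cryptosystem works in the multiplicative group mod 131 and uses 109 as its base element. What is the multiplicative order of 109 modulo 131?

65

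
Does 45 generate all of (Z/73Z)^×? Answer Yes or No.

φ(73) = 73 − 1 = 72 = 2^3 · 3^2.
45 is a primitive root mod 73 iff 45^(φ(73)/q) ≢ 1 for every prime q | φ(73), i.e. q ∈ {2, 3}.
45^36 ≡ 72 (mod 73)  [q = 2: ≢ 1 ✓]
45^24 ≡ 8 (mod 73)  [q = 3: ≢ 1 ✓]
Every test exponent gives a nontrivial residue, hence 45 generates the full group.

Yes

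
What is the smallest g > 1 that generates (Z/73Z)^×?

5

φ(73) = 73 − 1 = 72 = 2^3 · 3^2.
Test candidates g = 2, 3, … against the prime factors q ∈ {2, 3} of φ(73): g is a generator iff g^(72/q) ≢ 1 for every such q.
g = 2: 2^36 ≡ 1 — hits 1, so not a primitive root.
g = 3: 3^36 ≡ 1 — hits 1, so not a primitive root.
g = 4: 4^36 ≡ 1 — hits 1, so not a primitive root.
g = 5: 5^36 ≡ 72; 5^24 ≡ 8 — none is 1, so 5 is a primitive root.
So 5 is the smallest generator of (Z/73Z)^×.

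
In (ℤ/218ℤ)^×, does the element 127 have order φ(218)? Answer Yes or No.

Yes

φ(218) = φ(2)·φ(109) = 1·108 = 108 = 2^2 · 3^3.
It suffices to check that the order of 127 is not a proper divisor of 108: compute 127^(108/q) for q ∈ {2, 3}.
127^54 ≡ 217 (mod 218)  [q = 2: ≢ 1 ✓]
127^36 ≡ 45 (mod 218)  [q = 3: ≢ 1 ✓]
None equal 1, so ord_218(127) = 108: 127 is a primitive root.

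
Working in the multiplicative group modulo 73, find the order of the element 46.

The order of 46 must divide φ(73) = 73 − 1 = 72 = 2^3 · 3^2.
Divisors of 72: 1, 2, 3, 4, 6, 8, 9, 12, 18, 24, 36, 72.
Evaluate successive powers at the divisors of 72:
46^1 ≡ 46 (mod 73)
46^2 ≡ 72 (mod 73)
46^3 ≡ 27 (mod 73)
46^4 ≡ 1 (mod 73) ✓
Therefore the multiplicative order of 46 modulo 73 is 4.

4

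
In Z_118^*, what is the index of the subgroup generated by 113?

The order of 113 must divide φ(118) = φ(2)·φ(59) = 1·58 = 58 = 2 · 29.
Divisors of 58: 1, 2, 29, 58.
Check 113^d mod 118 for each divisor in increasing order:
113^1 ≡ 113 (mod 118)
113^2 ≡ 25 (mod 118)
113^29 ≡ 117 (mod 118)
113^58 ≡ 1 (mod 118) ✓
So ord_118(113) = 58, hence |⟨113⟩| = 58.
The index is φ(118) / ord(113) = 58 / 58 = 1.

1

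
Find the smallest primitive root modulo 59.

2

φ(59) = 59 − 1 = 58 = 2 · 29.
g is a primitive root iff g^(58/q) ≢ 1 (mod 59) for each prime q ∈ {2, 29}.
g = 2: 2^29 ≡ 58; 2^2 ≡ 4 — none is 1, so 2 is a primitive root.
So 2 is the smallest generator of (Z/59Z)^×.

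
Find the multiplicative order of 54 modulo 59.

By Lagrange's theorem, ord_59(54) divides φ(59) = 59 − 1 = 58 = 2 · 29.
Divisors of 58: 1, 2, 29, 58.
Compute 54^d (mod 59) for the divisors d until we hit 1:
54^1 ≡ 54 (mod 59)
54^2 ≡ 25 (mod 59)
54^29 ≡ 58 (mod 59)
54^58 ≡ 1 (mod 59) ✓
So ord_59(54) = 58.

58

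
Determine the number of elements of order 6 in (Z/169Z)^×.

2

φ(169) = φ(13^2) = 13·(13−1) = 156 = 2^2 · 3 · 13.
(Z/169Z)^× is cyclic (|G| = 156); a cyclic group of order m has exactly φ(d) elements of each order d | m, and none otherwise.
6 = 2 · 3 divides 156, and φ(6) = 2.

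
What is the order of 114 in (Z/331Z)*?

Since 114 ∈ (Z/331Z)^×, its order divides φ(331) = 331 − 1 = 330 = 2 · 3 · 5 · 11.
Divisors of 330: 1, 2, 3, 5, 6, 10, 11, 15, 22, 30, 33, 55, 66, 110, 165, 330.
Compute 114^d (mod 331) for the divisors d until we hit 1:
114^1 ≡ 114 (mod 331)
114^2 ≡ 87 (mod 331)
114^3 ≡ 319 (mod 331)
114^5 ≡ 280 (mod 331)
114^6 ≡ 144 (mod 331)
114^10 ≡ 284 (mod 331)
114^11 ≡ 269 (mod 331)
114^15 ≡ 80 (mod 331)
114^22 ≡ 203 (mod 331)
114^30 ≡ 111 (mod 331)
114^33 ≡ 323 (mod 331)
114^55 ≡ 31 (mod 331)
114^66 ≡ 64 (mod 331)
114^110 ≡ 299 (mod 331)
114^165 ≡ 1 (mod 331) ✓
Hence ord(114) = 165.

165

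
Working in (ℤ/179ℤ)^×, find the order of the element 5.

By Lagrange's theorem, ord_179(5) divides φ(179) = 179 − 1 = 178 = 2 · 89.
Divisors of 178: 1, 2, 89, 178.
Compute 5^d (mod 179) for the divisors d until we hit 1:
5^1 ≡ 5
5^2 ≡ 25
5^89 ≡ 1
Hence ord(5) = 89.

89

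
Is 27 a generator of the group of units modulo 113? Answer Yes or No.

Yes

φ(113) = 113 − 1 = 112 = 2^4 · 7.
Test 27^(112/q) mod 113 for each prime factor q of 112:
27^56 ≡ 112 (mod 113)  [q = 2: ≢ 1 ✓]
27^16 ≡ 16 (mod 113)  [q = 7: ≢ 1 ✓]
None equal 1, so ord_113(27) = 112: 27 is a primitive root.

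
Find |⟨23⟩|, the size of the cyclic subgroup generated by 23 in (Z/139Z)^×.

By Lagrange's theorem, ord_139(23) divides φ(139) = 139 − 1 = 138 = 2 · 3 · 23.
Divisors of 138: 1, 2, 3, 6, 23, 46, 69, 138.
Evaluate successive powers at the divisors of 138:
23^1 ≡ 23
23^2 ≡ 112
23^3 ≡ 74
23^6 ≡ 55
23^23 ≡ 138
23^46 ≡ 1
Therefore the multiplicative order of 23 modulo 139 is 46.

46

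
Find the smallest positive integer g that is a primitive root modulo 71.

7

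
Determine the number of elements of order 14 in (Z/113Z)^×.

6

φ(113) = 113 − 1 = 112 = 2^4 · 7.
In a cyclic group of order 112, there are φ(d) elements of order d for each divisor d of 112, and zero for non-divisors.
14 = 2 · 7 divides 112, and φ(14) = 6.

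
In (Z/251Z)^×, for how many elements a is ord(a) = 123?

0

φ(251) = 251 − 1 = 250 = 2 · 5^3.
(Z/251Z)^× is cyclic (|G| = 250); a cyclic group of order m has exactly φ(d) elements of each order d | m, and none otherwise.
Since 123 ∤ 250, the count is 0.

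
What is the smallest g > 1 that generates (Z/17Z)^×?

φ(17) = 17 − 1 = 16 = 2^4.
Test candidates g = 2, 3, … against the prime factors q ∈ {2} of φ(17): g is a generator iff g^(16/q) ≢ 1 for every such q.
g = 2: 2^8 ≡ 1 — hits 1, so not a primitive root.
g = 3: 3^8 ≡ 16 — none is 1, so 3 is a primitive root.
So 3 is the smallest generator of (Z/17Z)^×.

3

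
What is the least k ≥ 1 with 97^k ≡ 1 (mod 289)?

272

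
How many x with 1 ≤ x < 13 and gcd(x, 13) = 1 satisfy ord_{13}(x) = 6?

2

φ(13) = 13 − 1 = 12 = 2^2 · 3.
Since (Z/13Z)^× is cyclic of order 12, the number of elements of order d is φ(d) when d | 12 and 0 otherwise.
6 = 2 · 3 divides 12, and φ(6) = 2.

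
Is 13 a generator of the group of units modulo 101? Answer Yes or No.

No

φ(101) = 101 − 1 = 100 = 2^2 · 5^2.
Test 13^(100/q) mod 101 for each prime factor q of 100:
13^50 ≡ 1 (mod 101)  [q = 2: ≡ 1 ✗]
13^20 ≡ 95 (mod 101)  [q = 5: ≢ 1 ✓]
Since 13^50 ≡ 1, the order of 13 divides 50 < 100, so 13 is not a primitive root.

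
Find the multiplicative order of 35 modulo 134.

33

ord(35) | φ(134) = φ(2)·φ(67) = 1·66 = 66 = 2 · 3 · 11.
Divisors of 66: 1, 2, 3, 6, 11, 22, 33, 66.
Check 35^d mod 134 for each divisor in increasing order:
35^1 ≡ 35
35^2 ≡ 19
35^3 ≡ 129
35^6 ≡ 25
35^11 ≡ 37
35^22 ≡ 29
35^33 ≡ 1
Hence ord(35) = 33.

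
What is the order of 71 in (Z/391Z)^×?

ord(71) | φ(391) = φ(17·23) = (17−1)·(23−1) = 16·22 = 352 = 2^5 · 11.
Divisors of 352: 1, 2, 4, 8, 11, 16, 22, 32, 44, 88, 176, 352.
Compute 71^d (mod 391) for the divisors d until we hit 1:
71^1 ≡ 71 (mod 391)
71^2 ≡ 349 (mod 391)
71^4 ≡ 200 (mod 391)
71^8 ≡ 118 (mod 391)
71^11 ≡ 24 (mod 391)
71^16 ≡ 239 (mod 391)
71^22 ≡ 185 (mod 391)
71^32 ≡ 35 (mod 391)
71^44 ≡ 208 (mod 391)
71^88 ≡ 254 (mod 391)
71^176 ≡ 1 (mod 391) ✓
The smallest such exponent is 176, so the order of 71 is 176.

176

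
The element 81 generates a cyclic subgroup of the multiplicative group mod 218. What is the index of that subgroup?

By Lagrange's theorem, ord_218(81) divides φ(218) = φ(2)·φ(109) = 1·108 = 108 = 2^2 · 3^3.
Divisors of 108: 1, 2, 3, 4, 6, 9, 12, 18, 27, 36, 54, 108.
Check 81^d mod 218 for each divisor in increasing order:
81^1 ≡ 81
81^2 ≡ 21
81^3 ≡ 175
81^4 ≡ 5
81^6 ≡ 105
81^9 ≡ 63
81^12 ≡ 125
81^18 ≡ 45
81^27 ≡ 1
Thus |⟨81⟩| = ord(81) = 27.
The index is φ(218) / ord(81) = 108 / 27 = 4.

4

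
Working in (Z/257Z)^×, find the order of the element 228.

128

The order of 228 must divide φ(257) = 257 − 1 = 256 = 2^8.
Divisors of 256: 1, 2, 4, 8, 16, 32, 64, 128, 256.
Check 228^d mod 257 for each divisor in increasing order:
228^1 ≡ 228 (mod 257)
228^2 ≡ 70 (mod 257)
228^4 ≡ 17 (mod 257)
228^8 ≡ 32 (mod 257)
228^16 ≡ 253 (mod 257)
228^32 ≡ 16 (mod 257)
228^64 ≡ 256 (mod 257)
228^128 ≡ 1 (mod 257) ✓
Therefore the multiplicative order of 228 modulo 257 is 128.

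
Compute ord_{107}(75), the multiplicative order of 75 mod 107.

The order of 75 must divide φ(107) = 107 − 1 = 106 = 2 · 53.
Divisors of 106: 1, 2, 53, 106.
Check 75^d mod 107 for each divisor in increasing order:
75^1 ≡ 75
75^2 ≡ 61
75^53 ≡ 1
Hence ord(75) = 53.

53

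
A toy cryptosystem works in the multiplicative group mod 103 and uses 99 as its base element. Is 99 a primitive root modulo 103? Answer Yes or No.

Yes

φ(103) = 103 − 1 = 102 = 2 · 3 · 17.
Test 99^(102/q) mod 103 for each prime factor q of 102:
99^51 ≡ 102 (mod 103)  [q = 2: ≢ 1 ✓]
99^34 ≡ 56 (mod 103)  [q = 3: ≢ 1 ✓]
99^6 ≡ 79 (mod 103)  [q = 17: ≢ 1 ✓]
Every test exponent gives a nontrivial residue, hence 99 generates the full group.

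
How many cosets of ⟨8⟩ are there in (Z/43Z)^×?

3

Since 8 ∈ (Z/43Z)^×, its order divides φ(43) = 43 − 1 = 42 = 2 · 3 · 7.
Divisors of 42: 1, 2, 3, 6, 7, 14, 21, 42.
Check 8^d mod 43 for each divisor in increasing order:
8^1 ≡ 8 (mod 43)
8^2 ≡ 21 (mod 43)
8^3 ≡ 39 (mod 43)
8^6 ≡ 16 (mod 43)
8^7 ≡ 42 (mod 43)
8^14 ≡ 1 (mod 43) ✓
So ord_43(8) = 14, hence |⟨8⟩| = 14.
[(Z/43Z)^× : ⟨8⟩] = 42/14 = 3.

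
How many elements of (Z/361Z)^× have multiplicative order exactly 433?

φ(361) = φ(19^2) = 19·(19−1) = 342 = 2 · 3^2 · 19.
Since (Z/361Z)^× is cyclic of order 342, the number of elements of order d is φ(d) when d | 342 and 0 otherwise.
Here 342 is not a multiple of 433, so there are no elements of order 433.

0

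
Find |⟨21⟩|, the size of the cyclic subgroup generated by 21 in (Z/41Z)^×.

20

Since 21 ∈ (Z/41Z)^×, its order divides φ(41) = 41 − 1 = 40 = 2^3 · 5.
Divisors of 40: 1, 2, 4, 5, 8, 10, 20, 40.
Evaluate successive powers at the divisors of 40:
21^1 ≡ 21
21^2 ≡ 31
21^4 ≡ 18
21^5 ≡ 9
21^8 ≡ 37
21^10 ≡ 40
21^20 ≡ 1
Therefore the multiplicative order of 21 modulo 41 is 20.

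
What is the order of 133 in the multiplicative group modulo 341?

15

ord(133) | φ(341) = φ(11·31) = (11−1)·(31−1) = 10·30 = 300 = 2^2 · 3 · 5^2.
Divisors of 300: 1, 2, 3, 4, 5, 6, 10, 12, 15, 20, 25, 30, 50, 60, 75, 100, 150, 300.
Evaluate successive powers at the divisors of 300:
133^1 ≡ 133 (mod 341)
133^2 ≡ 298 (mod 341)
133^3 ≡ 78 (mod 341)
133^4 ≡ 144 (mod 341)
133^5 ≡ 56 (mod 341)
133^6 ≡ 287 (mod 341)
133^10 ≡ 67 (mod 341)
133^12 ≡ 188 (mod 341)
133^15 ≡ 1 (mod 341) ✓
So ord_341(133) = 15.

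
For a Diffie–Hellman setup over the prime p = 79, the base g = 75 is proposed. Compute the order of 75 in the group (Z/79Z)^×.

78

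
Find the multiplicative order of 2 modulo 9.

6

By Lagrange's theorem, ord_9(2) divides φ(9) = φ(3^2) = 3·(3−1) = 6 = 2 · 3.
Divisors of 6: 1, 2, 3, 6.
Compute 2^d (mod 9) for the divisors d until we hit 1:
2^1 ≡ 2
2^2 ≡ 4
2^3 ≡ 8
2^6 ≡ 1
Hence ord(2) = 6.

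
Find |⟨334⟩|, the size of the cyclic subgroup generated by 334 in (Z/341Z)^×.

ord(334) | φ(341) = φ(11·31) = (11−1)·(31−1) = 10·30 = 300 = 2^2 · 3 · 5^2.
Divisors of 300: 1, 2, 3, 4, 5, 6, 10, 12, 15, 20, 25, 30, 50, 60, 75, 100, 150, 300.
Check 334^d mod 341 for each divisor in increasing order:
334^1 ≡ 334
334^2 ≡ 49
334^3 ≡ 339
334^4 ≡ 14
334^5 ≡ 243
334^6 ≡ 4
334^10 ≡ 56
334^12 ≡ 16
334^15 ≡ 309
334^20 ≡ 67
334^25 ≡ 254
334^30 ≡ 1
Hence ord(334) = 30.

30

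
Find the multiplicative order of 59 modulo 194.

ord(59) | φ(194) = φ(2)·φ(97) = 1·96 = 96 = 2^5 · 3.
Divisors of 96: 1, 2, 3, 4, 6, 8, 12, 16, 24, 32, 48, 96.
Evaluate successive powers at the divisors of 96:
59^1 ≡ 59 (mod 194)
59^2 ≡ 183 (mod 194)
59^3 ≡ 127 (mod 194)
59^4 ≡ 121 (mod 194)
59^6 ≡ 27 (mod 194)
59^8 ≡ 91 (mod 194)
59^12 ≡ 147 (mod 194)
59^16 ≡ 133 (mod 194)
59^24 ≡ 75 (mod 194)
59^32 ≡ 35 (mod 194)
59^48 ≡ 193 (mod 194)
59^96 ≡ 1 (mod 194) ✓
Therefore the multiplicative order of 59 modulo 194 is 96.

96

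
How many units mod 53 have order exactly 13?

φ(53) = 53 − 1 = 52 = 2^2 · 13.
(Z/53Z)^× is cyclic (|G| = 52); a cyclic group of order m has exactly φ(d) elements of each order d | m, and none otherwise.
13 | 52, and φ(13) = 13 − 1 = 12.

12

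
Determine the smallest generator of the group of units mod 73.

φ(73) = 73 − 1 = 72 = 2^3 · 3^2.
Test candidates g = 2, 3, … against the prime factors q ∈ {2, 3} of φ(73): g is a generator iff g^(72/q) ≢ 1 for every such q.
g = 2: 2^36 ≡ 1 — hits 1, so not a primitive root.
g = 3: 3^36 ≡ 1 — hits 1, so not a primitive root.
g = 4: 4^36 ≡ 1 — hits 1, so not a primitive root.
g = 5: 5^36 ≡ 72; 5^24 ≡ 8 — none is 1, so 5 is a primitive root.
Hence the least primitive root of 73 is 5.

5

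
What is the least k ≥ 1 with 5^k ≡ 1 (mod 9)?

ord(5) | φ(9) = φ(3^2) = 3·(3−1) = 6 = 2 · 3.
Divisors of 6: 1, 2, 3, 6.
Check 5^d mod 9 for each divisor in increasing order:
5^1 ≡ 5 (mod 9)
5^2 ≡ 7 (mod 9)
5^3 ≡ 8 (mod 9)
5^6 ≡ 1 (mod 9) ✓
Therefore the multiplicative order of 5 modulo 9 is 6.

6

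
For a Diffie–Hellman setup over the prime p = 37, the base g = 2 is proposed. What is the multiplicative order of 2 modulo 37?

36

Since 2 ∈ (Z/37Z)^×, its order divides φ(37) = 37 − 1 = 36 = 2^2 · 3^2.
Divisors of 36: 1, 2, 3, 4, 6, 9, 12, 18, 36.
Evaluate successive powers at the divisors of 36:
2^1 ≡ 2 (mod 37)
2^2 ≡ 4 (mod 37)
2^3 ≡ 8 (mod 37)
2^4 ≡ 16 (mod 37)
2^6 ≡ 27 (mod 37)
2^9 ≡ 31 (mod 37)
2^12 ≡ 26 (mod 37)
2^18 ≡ 36 (mod 37)
2^36 ≡ 1 (mod 37) ✓
The smallest such exponent is 36, so the order of 2 is 36.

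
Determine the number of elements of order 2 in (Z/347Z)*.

1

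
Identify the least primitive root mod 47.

φ(47) = 47 − 1 = 46 = 2 · 23.
Test candidates g = 2, 3, … against the prime factors q ∈ {2, 23} of φ(47): g is a generator iff g^(46/q) ≢ 1 for every such q.
g = 2: 2^23 ≡ 1 — hits 1, so not a primitive root.
g = 3: 3^23 ≡ 1 — hits 1, so not a primitive root.
g = 4: 4^23 ≡ 1 — hits 1, so not a primitive root.
g = 5: 5^23 ≡ 46; 5^2 ≡ 25 — none is 1, so 5 is a primitive root.
The smallest primitive root modulo 47 is 5.

5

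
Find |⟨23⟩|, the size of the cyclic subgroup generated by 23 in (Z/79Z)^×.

Since 23 ∈ (Z/79Z)^×, its order divides φ(79) = 79 − 1 = 78 = 2 · 3 · 13.
Divisors of 78: 1, 2, 3, 6, 13, 26, 39, 78.
Evaluate successive powers at the divisors of 78:
23^1 ≡ 23
23^2 ≡ 55
23^3 ≡ 1
Therefore the multiplicative order of 23 modulo 79 is 3.

3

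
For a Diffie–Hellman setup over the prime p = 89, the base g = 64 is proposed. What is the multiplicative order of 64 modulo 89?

11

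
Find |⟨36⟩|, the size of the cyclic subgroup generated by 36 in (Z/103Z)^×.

51

Since 36 ∈ (Z/103Z)^×, its order divides φ(103) = 103 − 1 = 102 = 2 · 3 · 17.
Divisors of 102: 1, 2, 3, 6, 17, 34, 51, 102.
Evaluate successive powers at the divisors of 102:
36^1 ≡ 36 (mod 103)
36^2 ≡ 60 (mod 103)
36^3 ≡ 100 (mod 103)
36^6 ≡ 9 (mod 103)
36^17 ≡ 46 (mod 103)
36^34 ≡ 56 (mod 103)
36^51 ≡ 1 (mod 103) ✓
The smallest such exponent is 51, so the order of 36 is 51.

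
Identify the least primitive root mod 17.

φ(17) = 17 − 1 = 16 = 2^4.
g is a primitive root iff g^(16/q) ≢ 1 (mod 17) for each prime q ∈ {2}.
g = 2: 2^8 ≡ 1 — hits 1, so not a primitive root.
g = 3: 3^8 ≡ 16 — none is 1, so 3 is a primitive root.
Hence the least primitive root of 17 is 3.

3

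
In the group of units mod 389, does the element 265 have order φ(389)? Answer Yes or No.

Yes

φ(389) = 389 − 1 = 388 = 2^2 · 97.
Test 265^(388/q) mod 389 for each prime factor q of 388:
265^194 ≡ 388 (mod 389)  [q = 2: ≢ 1 ✓]
265^4 ≡ 13 (mod 389)  [q = 97: ≢ 1 ✓]
None equal 1, so ord_389(265) = 388: 265 is a primitive root.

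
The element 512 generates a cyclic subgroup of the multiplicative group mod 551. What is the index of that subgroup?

18

Since 512 ∈ (Z/551Z)^×, its order divides φ(551) = φ(19·29) = (19−1)·(29−1) = 18·28 = 504 = 2^3 · 3^2 · 7.
Divisors of 504: 1, 2, 3, 4, 6, 7, 8, 9, 12, 14, 18, 21, 24, 28, 36, 42, 56, 63, 72, 84, 126, 168, 252, 504.
Compute 512^d (mod 551) for the divisors d until we hit 1:
512^1 ≡ 512 (mod 551)
512^2 ≡ 419 (mod 551)
512^3 ≡ 189 (mod 551)
512^4 ≡ 343 (mod 551)
512^6 ≡ 457 (mod 551)
512^7 ≡ 360 (mod 551)
512^8 ≡ 286 (mod 551)
512^9 ≡ 417 (mod 551)
512^12 ≡ 20 (mod 551)
512^14 ≡ 115 (mod 551)
512^18 ≡ 324 (mod 551)
512^21 ≡ 75 (mod 551)
512^24 ≡ 400 (mod 551)
512^28 ≡ 1 (mod 551) ✓
So ord_551(512) = 28, hence |⟨512⟩| = 28.
[(Z/551Z)^× : ⟨512⟩] = 504/28 = 18.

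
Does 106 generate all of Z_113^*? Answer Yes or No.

No

φ(113) = 113 − 1 = 112 = 2^4 · 7.
An element g generates (Z/113Z)^× iff g^(112/q) ≢ 1 (mod 113) for each prime q ∈ {2, 7}.
106^56 ≡ 1 (mod 113)  [q = 2: ≡ 1 ✗]
106^16 ≡ 49 (mod 113)  [q = 7: ≢ 1 ✓]
106^56 ≡ 1 shows ord(106) | 56, strictly less than φ(113); not a primitive root.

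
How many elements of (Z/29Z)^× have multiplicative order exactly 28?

12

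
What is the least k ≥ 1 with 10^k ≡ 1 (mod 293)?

The order of 10 must divide φ(293) = 293 − 1 = 292 = 2^2 · 73.
Divisors of 292: 1, 2, 4, 73, 146, 292.
Check 10^d mod 293 for each divisor in increasing order:
10^1 ≡ 10 (mod 293)
10^2 ≡ 100 (mod 293)
10^4 ≡ 38 (mod 293)
10^73 ≡ 292 (mod 293)
10^146 ≡ 1 (mod 293) ✓
Therefore the multiplicative order of 10 modulo 293 is 146.

146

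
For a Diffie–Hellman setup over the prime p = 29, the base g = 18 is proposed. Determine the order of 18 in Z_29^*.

The order of 18 must divide φ(29) = 29 − 1 = 28 = 2^2 · 7.
Divisors of 28: 1, 2, 4, 7, 14, 28.
Check 18^d mod 29 for each divisor in increasing order:
18^1 ≡ 18 (mod 29)
18^2 ≡ 5 (mod 29)
18^4 ≡ 25 (mod 29)
18^7 ≡ 17 (mod 29)
18^14 ≡ 28 (mod 29)
18^28 ≡ 1 (mod 29) ✓
Hence ord(18) = 28.

28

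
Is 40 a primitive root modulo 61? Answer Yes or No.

φ(61) = 61 − 1 = 60 = 2^2 · 3 · 5.
An element g generates (Z/61Z)^× iff g^(60/q) ≢ 1 (mod 61) for each prime q ∈ {2, 3, 5}.
40^30 ≡ 60 (mod 61)  [q = 2: ≢ 1 ✓]
40^20 ≡ 47 (mod 61)  [q = 3: ≢ 1 ✓]
40^12 ≡ 1 (mod 61)  [q = 5: ≡ 1 ✗]
Since 40^12 ≡ 1, the order of 40 divides 12 < 60, so 40 is not a primitive root.

No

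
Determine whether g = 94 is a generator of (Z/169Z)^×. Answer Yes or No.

φ(169) = φ(13^2) = 13·(13−1) = 156 = 2^2 · 3 · 13.
An element g generates (Z/169Z)^× iff g^(156/q) ≢ 1 (mod 169) for each prime q ∈ {2, 3, 13}.
94^78 ≡ 1 (mod 169)  [q = 2: ≡ 1 ✗]
94^52 ≡ 146 (mod 169)  [q = 3: ≢ 1 ✓]
94^12 ≡ 131 (mod 169)  [q = 13: ≢ 1 ✓]
94^78 ≡ 1 shows ord(94) | 78, strictly less than φ(169); not a primitive root.

No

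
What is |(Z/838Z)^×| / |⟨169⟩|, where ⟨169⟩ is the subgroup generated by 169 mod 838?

38

The order of 169 must divide φ(838) = φ(2)·φ(419) = 1·418 = 418 = 2 · 11 · 19.
Divisors of 418: 1, 2, 11, 19, 22, 38, 209, 418.
Compute 169^d (mod 838) for the divisors d until we hit 1:
169^1 ≡ 169
169^2 ≡ 69
169^11 ≡ 1
The order of 169 is 11, so the subgroup it generates has 11 elements.
Index = |(Z/838Z)^×| / |⟨169⟩| = 418 / 11 = 38.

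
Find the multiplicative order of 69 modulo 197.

ord(69) | φ(197) = 197 − 1 = 196 = 2^2 · 7^2.
Divisors of 196: 1, 2, 4, 7, 14, 28, 49, 98, 196.
Compute 69^d (mod 197) for the divisors d until we hit 1:
69^1 ≡ 69
69^2 ≡ 33
69^4 ≡ 104
69^7 ≡ 14
69^14 ≡ 196
69^28 ≡ 1
The smallest such exponent is 28, so the order of 69 is 28.

28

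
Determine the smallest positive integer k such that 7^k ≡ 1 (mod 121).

Since 7 ∈ (Z/121Z)^×, its order divides φ(121) = φ(11^2) = 11·(11−1) = 110 = 2 · 5 · 11.
Divisors of 110: 1, 2, 5, 10, 11, 22, 55, 110.
Check 7^d mod 121 for each divisor in increasing order:
7^1 ≡ 7 (mod 121)
7^2 ≡ 49 (mod 121)
7^5 ≡ 109 (mod 121)
7^10 ≡ 23 (mod 121)
7^11 ≡ 40 (mod 121)
7^22 ≡ 27 (mod 121)
7^55 ≡ 120 (mod 121)
7^110 ≡ 1 (mod 121) ✓
Hence ord(7) = 110.

110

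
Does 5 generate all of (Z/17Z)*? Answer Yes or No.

Yes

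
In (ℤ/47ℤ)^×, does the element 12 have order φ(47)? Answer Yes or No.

No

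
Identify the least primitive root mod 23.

φ(23) = 23 − 1 = 22 = 2 · 11.
g is a primitive root iff g^(22/q) ≢ 1 (mod 23) for each prime q ∈ {2, 11}.
g = 2: 2^11 ≡ 1 — hits 1, so not a primitive root.
g = 3: 3^11 ≡ 1 — hits 1, so not a primitive root.
g = 4: 4^11 ≡ 1 — hits 1, so not a primitive root.
g = 5: 5^11 ≡ 22; 5^2 ≡ 2 — none is 1, so 5 is a primitive root.
The smallest primitive root modulo 23 is 5.

5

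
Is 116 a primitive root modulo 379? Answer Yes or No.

Yes

φ(379) = 379 − 1 = 378 = 2 · 3^3 · 7.
An element g generates (Z/379Z)^× iff g^(378/q) ≢ 1 (mod 379) for each prime q ∈ {2, 3, 7}.
116^189 ≡ 378 (mod 379)  [q = 2: ≢ 1 ✓]
116^126 ≡ 51 (mod 379)  [q = 3: ≢ 1 ✓]
116^54 ≡ 119 (mod 379)  [q = 7: ≢ 1 ✓]
None equal 1, so ord_379(116) = 378: 116 is a primitive root.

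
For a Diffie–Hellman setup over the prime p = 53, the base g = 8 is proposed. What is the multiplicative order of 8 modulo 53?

52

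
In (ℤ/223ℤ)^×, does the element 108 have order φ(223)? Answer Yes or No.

φ(223) = 223 − 1 = 222 = 2 · 3 · 37.
It suffices to check that the order of 108 is not a proper divisor of 222: compute 108^(222/q) for q ∈ {2, 3, 37}.
108^111 ≡ 222 (mod 223)  [q = 2: ≢ 1 ✓]
108^74 ≡ 1 (mod 223)  [q = 3: ≡ 1 ✗]
108^6 ≡ 2 (mod 223)  [q = 37: ≢ 1 ✓]
Since 108^74 ≡ 1, the order of 108 divides 74 < 222, so 108 is not a primitive root.

No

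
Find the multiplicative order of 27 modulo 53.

52

Since 27 ∈ (Z/53Z)^×, its order divides φ(53) = 53 − 1 = 52 = 2^2 · 13.
Divisors of 52: 1, 2, 4, 13, 26, 52.
Evaluate successive powers at the divisors of 52:
27^1 ≡ 27
27^2 ≡ 40
27^4 ≡ 10
27^13 ≡ 23
27^26 ≡ 52
27^52 ≡ 1
The smallest such exponent is 52, so the order of 27 is 52.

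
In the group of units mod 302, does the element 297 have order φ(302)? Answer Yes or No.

φ(302) = φ(2)·φ(151) = 1·150 = 150 = 2 · 3 · 5^2.
It suffices to check that the order of 297 is not a proper divisor of 150: compute 297^(150/q) for q ∈ {2, 3, 5}.
297^75 ≡ 301 (mod 302)  [q = 2: ≢ 1 ✓]
297^50 ≡ 183 (mod 302)  [q = 3: ≢ 1 ✓]
297^30 ≡ 159 (mod 302)  [q = 5: ≢ 1 ✓]
Every test exponent gives a nontrivial residue, hence 297 generates the full group.

Yes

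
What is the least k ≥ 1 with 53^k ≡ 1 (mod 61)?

20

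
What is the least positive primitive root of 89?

3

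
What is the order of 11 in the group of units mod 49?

21

By Lagrange's theorem, ord_49(11) divides φ(49) = φ(7^2) = 7·(7−1) = 42 = 2 · 3 · 7.
Divisors of 42: 1, 2, 3, 6, 7, 14, 21, 42.
Test each divisor d:
11^1 ≡ 11 (mod 49)
11^2 ≡ 23 (mod 49)
11^3 ≡ 8 (mod 49)
11^6 ≡ 15 (mod 49)
11^7 ≡ 18 (mod 49)
11^14 ≡ 30 (mod 49)
11^21 ≡ 1 (mod 49) ✓
Therefore the multiplicative order of 11 modulo 49 is 21.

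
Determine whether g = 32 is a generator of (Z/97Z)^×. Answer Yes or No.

φ(97) = 97 − 1 = 96 = 2^5 · 3.
It suffices to check that the order of 32 is not a proper divisor of 96: compute 32^(96/q) for q ∈ {2, 3}.
32^48 ≡ 1 (mod 97)  [q = 2: ≡ 1 ✗]
32^32 ≡ 61 (mod 97)  [q = 3: ≢ 1 ✓]
Since 32^48 ≡ 1, the order of 32 divides 48 < 96, so 32 is not a primitive root.

No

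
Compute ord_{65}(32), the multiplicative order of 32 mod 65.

12

Since 32 ∈ (Z/65Z)^×, its order divides φ(65) = φ(5·13) = (5−1)·(13−1) = 4·12 = 48 = 2^4 · 3.
Divisors of 48: 1, 2, 3, 4, 6, 8, 12, 16, 24, 48.
Check 32^d mod 65 for each divisor in increasing order:
32^1 ≡ 32 (mod 65)
32^2 ≡ 49 (mod 65)
32^3 ≡ 8 (mod 65)
32^4 ≡ 61 (mod 65)
32^6 ≡ 64 (mod 65)
32^8 ≡ 16 (mod 65)
32^12 ≡ 1 (mod 65) ✓
Hence ord(32) = 12.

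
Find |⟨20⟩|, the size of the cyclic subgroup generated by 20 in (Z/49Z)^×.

Since 20 ∈ (Z/49Z)^×, its order divides φ(49) = φ(7^2) = 7·(7−1) = 42 = 2 · 3 · 7.
Divisors of 42: 1, 2, 3, 6, 7, 14, 21, 42.
Evaluate successive powers at the divisors of 42:
20^1 ≡ 20 (mod 49)
20^2 ≡ 8 (mod 49)
20^3 ≡ 13 (mod 49)
20^6 ≡ 22 (mod 49)
20^7 ≡ 48 (mod 49)
20^14 ≡ 1 (mod 49) ✓
Therefore the multiplicative order of 20 modulo 49 is 14.

14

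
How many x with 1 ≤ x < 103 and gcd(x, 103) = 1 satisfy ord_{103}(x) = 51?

φ(103) = 103 − 1 = 102 = 2 · 3 · 17.
(Z/103Z)^× is cyclic (|G| = 102); a cyclic group of order m has exactly φ(d) elements of each order d | m, and none otherwise.
51 = 3 · 17 divides 102, and φ(51) = 32.

32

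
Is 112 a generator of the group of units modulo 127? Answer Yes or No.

Yes

φ(127) = 127 − 1 = 126 = 2 · 3^2 · 7.
It suffices to check that the order of 112 is not a proper divisor of 126: compute 112^(126/q) for q ∈ {2, 3, 7}.
112^63 ≡ 126 (mod 127)  [q = 2: ≢ 1 ✓]
112^42 ≡ 107 (mod 127)  [q = 3: ≢ 1 ✓]
112^18 ≡ 2 (mod 127)  [q = 7: ≢ 1 ✓]
All checks pass, so 112 has order 126 and is a primitive root modulo 127.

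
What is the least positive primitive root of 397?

φ(397) = 397 − 1 = 396 = 2^2 · 3^2 · 11.
Test candidates g = 2, 3, … against the prime factors q ∈ {2, 3, 11} of φ(397): g is a generator iff g^(396/q) ≢ 1 for every such q.
g = 2: 2^198 ≡ 396; 2^132 ≡ 1 — hits 1, so not a primitive root.
g = 3: 3^198 ≡ 1 — hits 1, so not a primitive root.
g = 4: 4^198 ≡ 1 — hits 1, so not a primitive root.
g = 5: 5^198 ≡ 396; 5^132 ≡ 362; 5^36 ≡ 290 — none is 1, so 5 is a primitive root.
So 5 is the smallest generator of (Z/397Z)^×.

5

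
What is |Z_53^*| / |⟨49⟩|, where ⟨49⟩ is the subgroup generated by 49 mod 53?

By Lagrange's theorem, ord_53(49) divides φ(53) = 53 − 1 = 52 = 2^2 · 13.
Divisors of 52: 1, 2, 4, 13, 26, 52.
Compute 49^d (mod 53) for the divisors d until we hit 1:
49^1 ≡ 49 (mod 53)
49^2 ≡ 16 (mod 53)
49^4 ≡ 44 (mod 53)
49^13 ≡ 1 (mod 53) ✓
The order of 49 is 13, so the subgroup it generates has 13 elements.
[(Z/53Z)^× : ⟨49⟩] = 52/13 = 4.

4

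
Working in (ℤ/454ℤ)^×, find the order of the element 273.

The order of 273 must divide φ(454) = φ(2)·φ(227) = 1·226 = 226 = 2 · 113.
Divisors of 226: 1, 2, 113, 226.
Compute 273^d (mod 454) for the divisors d until we hit 1:
273^1 ≡ 273
273^2 ≡ 73
273^113 ≡ 453
273^226 ≡ 1
So ord_454(273) = 226.

226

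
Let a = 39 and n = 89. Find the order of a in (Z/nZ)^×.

11

By Lagrange's theorem, ord_89(39) divides φ(89) = 89 − 1 = 88 = 2^3 · 11.
Divisors of 88: 1, 2, 4, 8, 11, 22, 44, 88.
Compute 39^d (mod 89) for the divisors d until we hit 1:
39^1 ≡ 39 (mod 89)
39^2 ≡ 8 (mod 89)
39^4 ≡ 64 (mod 89)
39^8 ≡ 2 (mod 89)
39^11 ≡ 1 (mod 89) ✓
So ord_89(39) = 11.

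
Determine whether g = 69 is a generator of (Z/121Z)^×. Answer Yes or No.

No

φ(121) = φ(11^2) = 11·(11−1) = 110 = 2 · 5 · 11.
69 is a primitive root mod 121 iff 69^(φ(121)/q) ≢ 1 for every prime q | φ(121), i.e. q ∈ {2, 5, 11}.
69^55 ≡ 1 (mod 121)  [q = 2: ≡ 1 ✗]
69^22 ≡ 9 (mod 121)  [q = 5: ≢ 1 ✓]
69^10 ≡ 100 (mod 121)  [q = 11: ≢ 1 ✓]
The check at q = 2 fails, so 69 generates a proper subgroup.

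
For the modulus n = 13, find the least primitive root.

2

φ(13) = 13 − 1 = 12 = 2^2 · 3.
g is a primitive root iff g^(12/q) ≢ 1 (mod 13) for each prime q ∈ {2, 3}.
g = 2: 2^6 ≡ 12; 2^4 ≡ 3 — none is 1, so 2 is a primitive root.
The smallest primitive root modulo 13 is 2.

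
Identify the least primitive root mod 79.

3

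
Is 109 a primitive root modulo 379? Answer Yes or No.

Yes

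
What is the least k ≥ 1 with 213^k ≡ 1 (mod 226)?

ord(213) | φ(226) = φ(2)·φ(113) = 1·112 = 112 = 2^4 · 7.
Divisors of 112: 1, 2, 4, 7, 8, 14, 16, 28, 56, 112.
Evaluate successive powers at the divisors of 112:
213^1 ≡ 213 (mod 226)
213^2 ≡ 169 (mod 226)
213^4 ≡ 85 (mod 226)
213^7 ≡ 157 (mod 226)
213^8 ≡ 219 (mod 226)
213^14 ≡ 15 (mod 226)
213^16 ≡ 49 (mod 226)
213^28 ≡ 225 (mod 226)
213^56 ≡ 1 (mod 226) ✓
The smallest such exponent is 56, so the order of 213 is 56.

56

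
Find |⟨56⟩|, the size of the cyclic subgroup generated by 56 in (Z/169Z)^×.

78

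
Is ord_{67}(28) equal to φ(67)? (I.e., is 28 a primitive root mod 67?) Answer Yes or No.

Yes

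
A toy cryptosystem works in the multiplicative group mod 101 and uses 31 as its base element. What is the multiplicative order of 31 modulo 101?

25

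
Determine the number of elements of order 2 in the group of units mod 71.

φ(71) = 71 − 1 = 70 = 2 · 5 · 7.
In a cyclic group of order 70, there are φ(d) elements of order d for each divisor d of 70, and zero for non-divisors.
2 | 70, and φ(2) = 2 − 1 = 1.

1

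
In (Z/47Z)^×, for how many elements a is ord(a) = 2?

1

φ(47) = 47 − 1 = 46 = 2 · 23.
(Z/47Z)^× is cyclic (|G| = 46); a cyclic group of order m has exactly φ(d) elements of each order d | m, and none otherwise.
2 | 46, and φ(2) = 2 − 1 = 1.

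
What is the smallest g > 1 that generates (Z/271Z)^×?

6

φ(271) = 271 − 1 = 270 = 2 · 3^3 · 5.
Test candidates g = 2, 3, … against the prime factors q ∈ {2, 3, 5} of φ(271): g is a generator iff g^(270/q) ≢ 1 for every such q.
g = 2: 2^135 ≡ 1 — hits 1, so not a primitive root.
g = 3: 3^135 ≡ 270; 3^90 ≡ 1 — hits 1, so not a primitive root.
g = 4: 4^135 ≡ 1 — hits 1, so not a primitive root.
g = 5: 5^135 ≡ 1 — hits 1, so not a primitive root.
g = 6: 6^135 ≡ 270; 6^90 ≡ 242; 6^54 ≡ 10 — none is 1, so 6 is a primitive root.
The smallest primitive root modulo 271 is 6.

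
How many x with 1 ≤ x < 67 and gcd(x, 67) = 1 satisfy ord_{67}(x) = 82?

φ(67) = 67 − 1 = 66 = 2 · 3 · 11.
In a cyclic group of order 66, there are φ(d) elements of order d for each divisor d of 66, and zero for non-divisors.
82 does not divide 66, so no element of (Z/67Z)^× has order 82.

0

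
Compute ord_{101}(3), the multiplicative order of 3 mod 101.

100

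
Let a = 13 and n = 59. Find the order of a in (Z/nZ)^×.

58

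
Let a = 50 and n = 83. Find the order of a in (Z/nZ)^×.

ord(50) | φ(83) = 83 − 1 = 82 = 2 · 41.
Divisors of 82: 1, 2, 41, 82.
Evaluate successive powers at the divisors of 82:
50^1 ≡ 50
50^2 ≡ 10
50^41 ≡ 82
50^82 ≡ 1
Therefore the multiplicative order of 50 modulo 83 is 82.

82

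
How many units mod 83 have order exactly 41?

40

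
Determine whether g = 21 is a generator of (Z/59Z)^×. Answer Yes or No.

φ(59) = 59 − 1 = 58 = 2 · 29.
21 is a primitive root mod 59 iff 21^(φ(59)/q) ≢ 1 for every prime q | φ(59), i.e. q ∈ {2, 29}.
21^29 ≡ 1 (mod 59)  [q = 2: ≡ 1 ✗]
21^2 ≡ 28 (mod 59)  [q = 29: ≢ 1 ✓]
Since 21^29 ≡ 1, the order of 21 divides 29 < 58, so 21 is not a primitive root.

No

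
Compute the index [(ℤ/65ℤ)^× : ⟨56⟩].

8

By Lagrange's theorem, ord_65(56) divides φ(65) = φ(5·13) = (5−1)·(13−1) = 4·12 = 48 = 2^4 · 3.
Divisors of 48: 1, 2, 3, 4, 6, 8, 12, 16, 24, 48.
Check 56^d mod 65 for each divisor in increasing order:
56^1 ≡ 56
56^2 ≡ 16
56^3 ≡ 51
56^4 ≡ 61
56^6 ≡ 1
Thus |⟨56⟩| = ord(56) = 6.
Index = |(Z/65Z)^×| / |⟨56⟩| = 48 / 6 = 8.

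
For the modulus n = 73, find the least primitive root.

φ(73) = 73 − 1 = 72 = 2^3 · 3^2.
Test candidates g = 2, 3, … against the prime factors q ∈ {2, 3} of φ(73): g is a generator iff g^(72/q) ≢ 1 for every such q.
g = 2: 2^36 ≡ 1 — hits 1, so not a primitive root.
g = 3: 3^36 ≡ 1 — hits 1, so not a primitive root.
g = 4: 4^36 ≡ 1 — hits 1, so not a primitive root.
g = 5: 5^36 ≡ 72; 5^24 ≡ 8 — none is 1, so 5 is a primitive root.
So 5 is the smallest generator of (Z/73Z)^×.

5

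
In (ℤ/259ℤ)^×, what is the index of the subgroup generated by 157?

12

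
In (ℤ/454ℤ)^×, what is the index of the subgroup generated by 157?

1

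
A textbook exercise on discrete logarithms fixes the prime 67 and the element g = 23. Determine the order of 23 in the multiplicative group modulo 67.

33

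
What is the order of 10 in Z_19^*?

The order of 10 must divide φ(19) = 19 − 1 = 18 = 2 · 3^2.
Divisors of 18: 1, 2, 3, 6, 9, 18.
Check 10^d mod 19 for each divisor in increasing order:
10^1 ≡ 10 (mod 19)
10^2 ≡ 5 (mod 19)
10^3 ≡ 12 (mod 19)
10^6 ≡ 11 (mod 19)
10^9 ≡ 18 (mod 19)
10^18 ≡ 1 (mod 19) ✓
So ord_19(10) = 18.

18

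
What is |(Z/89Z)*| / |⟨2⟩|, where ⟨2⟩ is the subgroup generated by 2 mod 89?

ord(2) | φ(89) = 89 − 1 = 88 = 2^3 · 11.
Divisors of 88: 1, 2, 4, 8, 11, 22, 44, 88.
Check 2^d mod 89 for each divisor in increasing order:
2^1 ≡ 2 (mod 89)
2^2 ≡ 4 (mod 89)
2^4 ≡ 16 (mod 89)
2^8 ≡ 78 (mod 89)
2^11 ≡ 1 (mod 89) ✓
So ord_89(2) = 11, hence |⟨2⟩| = 11.
Index = |(Z/89Z)^×| / |⟨2⟩| = 88 / 11 = 8.

8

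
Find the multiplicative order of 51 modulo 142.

14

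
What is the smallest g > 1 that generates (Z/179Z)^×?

φ(179) = 179 − 1 = 178 = 2 · 89.
g is a primitive root iff g^(178/q) ≢ 1 (mod 179) for each prime q ∈ {2, 89}.
g = 2: 2^89 ≡ 178; 2^2 ≡ 4 — none is 1, so 2 is a primitive root.
The smallest primitive root modulo 179 is 2.

2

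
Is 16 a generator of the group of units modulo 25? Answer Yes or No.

No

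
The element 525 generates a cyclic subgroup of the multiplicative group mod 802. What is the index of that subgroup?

The order of 525 must divide φ(802) = φ(2)·φ(401) = 1·400 = 400 = 2^4 · 5^2.
Divisors of 400: 1, 2, 4, 5, 8, 10, 16, 20, 25, 40, 50, 80, 100, 200, 400.
Test each divisor d:
525^1 ≡ 525 (mod 802)
525^2 ≡ 539 (mod 802)
525^4 ≡ 197 (mod 802)
525^5 ≡ 769 (mod 802)
525^8 ≡ 313 (mod 802)
525^10 ≡ 287 (mod 802)
525^16 ≡ 125 (mod 802)
525^20 ≡ 565 (mod 802)
525^25 ≡ 603 (mod 802)
525^40 ≡ 29 (mod 802)
525^50 ≡ 303 (mod 802)
525^80 ≡ 39 (mod 802)
525^100 ≡ 381 (mod 802)
525^200 ≡ 801 (mod 802)
525^400 ≡ 1 (mod 802) ✓
The order of 525 is 400, so the subgroup it generates has 400 elements.
[(Z/802Z)^× : ⟨525⟩] = 400/400 = 1.

1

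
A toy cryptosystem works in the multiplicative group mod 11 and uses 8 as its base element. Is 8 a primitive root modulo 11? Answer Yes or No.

Yes

φ(11) = 11 − 1 = 10 = 2 · 5.
8 is a primitive root mod 11 iff 8^(φ(11)/q) ≢ 1 for every prime q | φ(11), i.e. q ∈ {2, 5}.
8^5 ≡ 10 (mod 11)  [q = 2: ≢ 1 ✓]
8^2 ≡ 9 (mod 11)  [q = 5: ≢ 1 ✓]
Every test exponent gives a nontrivial residue, hence 8 generates the full group.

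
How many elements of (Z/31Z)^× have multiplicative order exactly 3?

2

φ(31) = 31 − 1 = 30 = 2 · 3 · 5.
Since (Z/31Z)^× is cyclic of order 30, the number of elements of order d is φ(d) when d | 30 and 0 otherwise.
3 | 30, and φ(3) = 3 − 1 = 2.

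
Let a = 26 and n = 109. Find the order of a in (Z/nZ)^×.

27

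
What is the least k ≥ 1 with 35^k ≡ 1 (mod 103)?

Since 35 ∈ (Z/103Z)^×, its order divides φ(103) = 103 − 1 = 102 = 2 · 3 · 17.
Divisors of 102: 1, 2, 3, 6, 17, 34, 51, 102.
Evaluate successive powers at the divisors of 102:
35^1 ≡ 35
35^2 ≡ 92
35^3 ≡ 27
35^6 ≡ 8
35^17 ≡ 47
35^34 ≡ 46
35^51 ≡ 102
35^102 ≡ 1
Therefore the multiplicative order of 35 modulo 103 is 102.

102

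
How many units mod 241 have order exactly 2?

1

φ(241) = 241 − 1 = 240 = 2^4 · 3 · 5.
Since (Z/241Z)^× is cyclic of order 240, the number of elements of order d is φ(d) when d | 240 and 0 otherwise.
2 | 240, and φ(2) = 2 − 1 = 1.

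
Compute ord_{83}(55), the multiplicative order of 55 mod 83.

82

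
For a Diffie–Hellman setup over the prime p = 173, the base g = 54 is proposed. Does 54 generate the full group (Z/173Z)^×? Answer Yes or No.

φ(173) = 173 − 1 = 172 = 2^2 · 43.
Test 54^(172/q) mod 173 for each prime factor q of 172:
54^86 ≡ 1 (mod 173)  [q = 2: ≡ 1 ✗]
54^4 ≡ 106 (mod 173)  [q = 43: ≢ 1 ✓]
The check at q = 2 fails, so 54 generates a proper subgroup.

No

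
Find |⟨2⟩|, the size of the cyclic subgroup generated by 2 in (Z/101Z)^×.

100

ord(2) | φ(101) = 101 − 1 = 100 = 2^2 · 5^2.
Divisors of 100: 1, 2, 4, 5, 10, 20, 25, 50, 100.
Test each divisor d:
2^1 ≡ 2 (mod 101)
2^2 ≡ 4 (mod 101)
2^4 ≡ 16 (mod 101)
2^5 ≡ 32 (mod 101)
2^10 ≡ 14 (mod 101)
2^20 ≡ 95 (mod 101)
2^25 ≡ 10 (mod 101)
2^50 ≡ 100 (mod 101)
2^100 ≡ 1 (mod 101) ✓
So ord_101(2) = 100.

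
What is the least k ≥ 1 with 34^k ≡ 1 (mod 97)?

The order of 34 must divide φ(97) = 97 − 1 = 96 = 2^5 · 3.
Divisors of 96: 1, 2, 3, 4, 6, 8, 12, 16, 24, 32, 48, 96.
Compute 34^d (mod 97) for the divisors d until we hit 1:
34^1 ≡ 34 (mod 97)
34^2 ≡ 89 (mod 97)
34^3 ≡ 19 (mod 97)
34^4 ≡ 64 (mod 97)
34^6 ≡ 70 (mod 97)
34^8 ≡ 22 (mod 97)
34^12 ≡ 50 (mod 97)
34^16 ≡ 96 (mod 97)
34^24 ≡ 75 (mod 97)
34^32 ≡ 1 (mod 97) ✓
The smallest such exponent is 32, so the order of 34 is 32.

32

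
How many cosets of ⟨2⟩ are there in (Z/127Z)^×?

18

The order of 2 must divide φ(127) = 127 − 1 = 126 = 2 · 3^2 · 7.
Divisors of 126: 1, 2, 3, 6, 7, 9, 14, 18, 21, 42, 63, 126.
Test each divisor d:
2^1 ≡ 2 (mod 127)
2^2 ≡ 4 (mod 127)
2^3 ≡ 8 (mod 127)
2^6 ≡ 64 (mod 127)
2^7 ≡ 1 (mod 127) ✓
Thus |⟨2⟩| = ord(2) = 7.
[(Z/127Z)^× : ⟨2⟩] = 126/7 = 18.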